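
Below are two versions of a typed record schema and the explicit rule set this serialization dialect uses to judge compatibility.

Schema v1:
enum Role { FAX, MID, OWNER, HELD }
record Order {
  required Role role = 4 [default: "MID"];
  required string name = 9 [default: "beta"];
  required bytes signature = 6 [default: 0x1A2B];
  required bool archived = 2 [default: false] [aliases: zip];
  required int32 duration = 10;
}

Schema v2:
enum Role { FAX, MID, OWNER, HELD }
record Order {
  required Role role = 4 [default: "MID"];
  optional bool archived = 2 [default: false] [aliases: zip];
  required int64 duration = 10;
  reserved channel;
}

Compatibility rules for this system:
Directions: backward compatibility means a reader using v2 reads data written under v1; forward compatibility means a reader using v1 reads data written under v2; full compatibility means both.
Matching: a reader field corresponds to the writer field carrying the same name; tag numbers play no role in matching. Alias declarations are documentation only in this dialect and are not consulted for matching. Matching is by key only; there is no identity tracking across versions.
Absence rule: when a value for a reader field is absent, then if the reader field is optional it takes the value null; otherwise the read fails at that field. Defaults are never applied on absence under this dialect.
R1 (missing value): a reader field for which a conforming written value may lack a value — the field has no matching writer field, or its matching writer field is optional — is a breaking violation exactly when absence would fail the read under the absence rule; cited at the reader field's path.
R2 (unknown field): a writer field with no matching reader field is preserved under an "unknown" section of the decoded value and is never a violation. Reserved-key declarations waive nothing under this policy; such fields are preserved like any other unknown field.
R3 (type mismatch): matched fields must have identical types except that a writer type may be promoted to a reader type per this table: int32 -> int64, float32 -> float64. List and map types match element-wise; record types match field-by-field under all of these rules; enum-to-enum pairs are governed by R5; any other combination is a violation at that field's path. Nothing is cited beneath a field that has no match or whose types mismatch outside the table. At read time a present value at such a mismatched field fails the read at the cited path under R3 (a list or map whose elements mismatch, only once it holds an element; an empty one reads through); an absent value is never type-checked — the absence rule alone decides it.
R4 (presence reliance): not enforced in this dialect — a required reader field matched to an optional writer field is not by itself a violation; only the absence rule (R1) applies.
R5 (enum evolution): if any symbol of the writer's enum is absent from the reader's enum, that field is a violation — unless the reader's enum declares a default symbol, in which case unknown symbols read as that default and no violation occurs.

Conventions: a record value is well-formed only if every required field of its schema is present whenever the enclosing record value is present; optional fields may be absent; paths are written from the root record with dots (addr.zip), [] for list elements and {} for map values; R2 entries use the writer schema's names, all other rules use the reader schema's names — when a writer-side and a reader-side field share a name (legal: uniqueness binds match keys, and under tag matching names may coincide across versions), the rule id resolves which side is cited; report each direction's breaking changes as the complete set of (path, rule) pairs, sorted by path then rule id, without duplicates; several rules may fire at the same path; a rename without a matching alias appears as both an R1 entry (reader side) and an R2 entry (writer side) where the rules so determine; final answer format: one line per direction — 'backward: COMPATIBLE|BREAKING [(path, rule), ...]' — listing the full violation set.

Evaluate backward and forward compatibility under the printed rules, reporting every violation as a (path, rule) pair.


arrows below run writer -> reader for Order
backward analysis of Order with v2 as reader and v1 as writer:
  role: paired with writer role (Role -> Role; writer required)
  archived: paired with writer archived (bool -> bool; writer required)
  duration: paired with writer duration (int32 -> int64; writer required)
  writer name: unknown to reader
  writer signature: unknown to reader
  => no violations; backward on Order: COMPATIBLE
forward analysis of Order with v1 as reader and v2 as writer:
  role: paired with writer role (Role -> Role; writer required)
  name: no writer-side match
  signature: no writer-side match
  archived: paired with writer archived (bool -> bool; writer optional)
  duration: paired with writer duration (int64 -> int32; writer required)
  rule R1 violated at archived
  rule R3 violated at duration
  rule R1 violated at name
  rule R1 violated at signature
  forward on Order therefore BREAKING (4)

backward: COMPATIBLE []; forward: BREAKING [(archived, R1), (duration, R3), (name, R1), (signature, R1)]


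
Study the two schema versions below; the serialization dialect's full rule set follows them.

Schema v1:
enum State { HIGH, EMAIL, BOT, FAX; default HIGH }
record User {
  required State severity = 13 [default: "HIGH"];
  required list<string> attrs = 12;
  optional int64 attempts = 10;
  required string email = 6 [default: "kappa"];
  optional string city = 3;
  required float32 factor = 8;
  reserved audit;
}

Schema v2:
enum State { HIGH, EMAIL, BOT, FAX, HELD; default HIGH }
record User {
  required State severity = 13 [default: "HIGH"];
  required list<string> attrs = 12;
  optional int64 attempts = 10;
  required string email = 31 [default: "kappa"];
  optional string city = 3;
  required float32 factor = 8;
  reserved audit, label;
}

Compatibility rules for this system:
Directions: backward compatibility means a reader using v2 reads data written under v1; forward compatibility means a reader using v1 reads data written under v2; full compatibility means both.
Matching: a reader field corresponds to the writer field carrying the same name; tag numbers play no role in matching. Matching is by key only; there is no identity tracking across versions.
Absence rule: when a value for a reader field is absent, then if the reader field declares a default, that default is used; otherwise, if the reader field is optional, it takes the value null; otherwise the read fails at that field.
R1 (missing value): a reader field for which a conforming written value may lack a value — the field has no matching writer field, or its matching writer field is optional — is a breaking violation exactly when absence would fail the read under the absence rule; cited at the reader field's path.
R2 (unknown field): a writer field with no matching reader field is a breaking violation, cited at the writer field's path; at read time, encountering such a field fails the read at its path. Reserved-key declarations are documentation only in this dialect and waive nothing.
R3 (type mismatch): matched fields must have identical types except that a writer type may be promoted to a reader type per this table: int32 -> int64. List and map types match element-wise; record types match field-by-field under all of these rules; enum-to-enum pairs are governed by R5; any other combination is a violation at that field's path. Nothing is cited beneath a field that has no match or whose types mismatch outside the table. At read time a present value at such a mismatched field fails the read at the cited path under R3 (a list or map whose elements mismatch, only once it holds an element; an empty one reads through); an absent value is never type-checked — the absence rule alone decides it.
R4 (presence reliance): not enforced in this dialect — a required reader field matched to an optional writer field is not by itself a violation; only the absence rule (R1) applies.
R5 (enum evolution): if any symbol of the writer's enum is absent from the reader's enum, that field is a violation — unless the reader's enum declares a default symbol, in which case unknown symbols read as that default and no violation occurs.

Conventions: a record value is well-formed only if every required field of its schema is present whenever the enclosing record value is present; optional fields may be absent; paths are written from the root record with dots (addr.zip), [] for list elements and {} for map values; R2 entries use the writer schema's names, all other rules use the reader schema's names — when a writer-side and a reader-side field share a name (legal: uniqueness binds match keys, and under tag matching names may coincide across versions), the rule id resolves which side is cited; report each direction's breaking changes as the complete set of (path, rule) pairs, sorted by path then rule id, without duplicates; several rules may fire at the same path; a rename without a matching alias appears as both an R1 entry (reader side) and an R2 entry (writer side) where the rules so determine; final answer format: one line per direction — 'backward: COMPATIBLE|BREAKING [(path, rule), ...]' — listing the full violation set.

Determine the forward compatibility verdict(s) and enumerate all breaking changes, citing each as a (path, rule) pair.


each type pair in User: writer, then reader
checking forward for User: reader v1 against writer v2:
  severity: State -> State, writer required; from severity
  attrs: list<string> -> list<string>, writer required; from attrs
  attempts: int64 -> int64, writer optional; from attempts
  email: string -> string, writer required; from email
  city: string -> string, writer optional; from city
  factor: float32 -> float32, writer required; from factor
  => no violations; forward on User: COMPATIBLE
remaining User differences; none change what is asked:
  enum State (field severity in record User): symbol HELD added -> no rule fires on it in User's dialect; the asked verdict holds
  field email in record User: tag 6 changed to 31 -> no rule fires on it in User's dialect; the asked verdict holds

forward: COMPATIBLE []


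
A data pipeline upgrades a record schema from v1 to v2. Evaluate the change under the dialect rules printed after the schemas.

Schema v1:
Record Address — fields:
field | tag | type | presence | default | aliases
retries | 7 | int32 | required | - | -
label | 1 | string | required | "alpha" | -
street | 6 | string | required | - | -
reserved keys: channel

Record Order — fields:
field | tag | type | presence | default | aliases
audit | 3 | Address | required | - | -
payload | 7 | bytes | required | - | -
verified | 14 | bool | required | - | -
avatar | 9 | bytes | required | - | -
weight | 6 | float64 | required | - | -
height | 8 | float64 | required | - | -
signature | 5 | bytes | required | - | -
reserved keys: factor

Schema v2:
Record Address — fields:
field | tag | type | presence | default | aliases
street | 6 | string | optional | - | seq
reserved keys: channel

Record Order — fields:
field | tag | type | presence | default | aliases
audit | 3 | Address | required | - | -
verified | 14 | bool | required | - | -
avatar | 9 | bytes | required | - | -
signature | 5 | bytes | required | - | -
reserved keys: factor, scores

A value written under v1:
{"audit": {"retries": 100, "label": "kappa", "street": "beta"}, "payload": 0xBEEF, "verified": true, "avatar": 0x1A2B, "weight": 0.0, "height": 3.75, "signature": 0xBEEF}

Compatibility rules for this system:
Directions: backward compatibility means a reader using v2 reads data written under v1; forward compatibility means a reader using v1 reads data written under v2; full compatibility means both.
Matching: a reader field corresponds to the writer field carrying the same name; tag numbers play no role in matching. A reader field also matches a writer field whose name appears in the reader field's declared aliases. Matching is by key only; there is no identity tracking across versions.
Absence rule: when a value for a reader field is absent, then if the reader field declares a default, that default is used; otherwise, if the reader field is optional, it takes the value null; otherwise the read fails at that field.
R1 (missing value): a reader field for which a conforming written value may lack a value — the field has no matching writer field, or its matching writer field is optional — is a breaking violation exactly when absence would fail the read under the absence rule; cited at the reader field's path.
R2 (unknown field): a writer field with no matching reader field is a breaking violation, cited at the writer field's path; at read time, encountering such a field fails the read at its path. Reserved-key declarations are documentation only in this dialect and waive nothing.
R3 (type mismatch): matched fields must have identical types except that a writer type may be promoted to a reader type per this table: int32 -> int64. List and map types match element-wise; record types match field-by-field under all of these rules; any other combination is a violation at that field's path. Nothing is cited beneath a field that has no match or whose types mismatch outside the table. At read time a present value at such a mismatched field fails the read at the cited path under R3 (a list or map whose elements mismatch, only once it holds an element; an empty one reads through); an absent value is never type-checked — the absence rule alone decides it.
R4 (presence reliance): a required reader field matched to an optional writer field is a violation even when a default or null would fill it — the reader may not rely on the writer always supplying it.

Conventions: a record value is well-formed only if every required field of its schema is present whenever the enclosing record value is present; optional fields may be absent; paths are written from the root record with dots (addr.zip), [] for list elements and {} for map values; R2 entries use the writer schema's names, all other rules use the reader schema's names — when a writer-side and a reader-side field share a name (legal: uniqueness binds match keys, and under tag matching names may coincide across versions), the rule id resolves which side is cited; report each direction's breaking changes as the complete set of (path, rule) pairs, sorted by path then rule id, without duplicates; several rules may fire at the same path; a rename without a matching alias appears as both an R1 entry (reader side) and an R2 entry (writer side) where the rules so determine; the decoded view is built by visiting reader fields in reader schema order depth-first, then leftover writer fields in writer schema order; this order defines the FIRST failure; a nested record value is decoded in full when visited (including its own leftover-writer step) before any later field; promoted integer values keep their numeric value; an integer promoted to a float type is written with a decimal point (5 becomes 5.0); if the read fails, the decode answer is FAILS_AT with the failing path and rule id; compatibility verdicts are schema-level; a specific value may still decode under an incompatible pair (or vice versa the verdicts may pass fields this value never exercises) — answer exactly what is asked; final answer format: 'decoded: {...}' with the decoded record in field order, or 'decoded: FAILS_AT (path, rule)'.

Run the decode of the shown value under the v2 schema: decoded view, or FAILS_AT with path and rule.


each type pair in Order: writer, then reader
decode (reader v2):
  audit.street := "beta"
  read fails at audit.retries under R2 (unknown field)
  => FAILS_AT (audit.retries, R2)
ruling out the remaining Order differences:
  removed field height from record Order -> matters for Order compatibility verdicts, not for this value's decode
  field street in record Address: required changed to optional -> matters for Order compatibility verdicts, not for this value's decode
  removed field label from record Address -> matters for Order compatibility verdicts, not for this value's decode
  removed field weight from record Order -> matters for Order compatibility verdicts, not for this value's decode
  removed field payload from record Order -> matters for Order compatibility verdicts, not for this value's decode

decoded: FAILS_AT (audit.retries, R2)


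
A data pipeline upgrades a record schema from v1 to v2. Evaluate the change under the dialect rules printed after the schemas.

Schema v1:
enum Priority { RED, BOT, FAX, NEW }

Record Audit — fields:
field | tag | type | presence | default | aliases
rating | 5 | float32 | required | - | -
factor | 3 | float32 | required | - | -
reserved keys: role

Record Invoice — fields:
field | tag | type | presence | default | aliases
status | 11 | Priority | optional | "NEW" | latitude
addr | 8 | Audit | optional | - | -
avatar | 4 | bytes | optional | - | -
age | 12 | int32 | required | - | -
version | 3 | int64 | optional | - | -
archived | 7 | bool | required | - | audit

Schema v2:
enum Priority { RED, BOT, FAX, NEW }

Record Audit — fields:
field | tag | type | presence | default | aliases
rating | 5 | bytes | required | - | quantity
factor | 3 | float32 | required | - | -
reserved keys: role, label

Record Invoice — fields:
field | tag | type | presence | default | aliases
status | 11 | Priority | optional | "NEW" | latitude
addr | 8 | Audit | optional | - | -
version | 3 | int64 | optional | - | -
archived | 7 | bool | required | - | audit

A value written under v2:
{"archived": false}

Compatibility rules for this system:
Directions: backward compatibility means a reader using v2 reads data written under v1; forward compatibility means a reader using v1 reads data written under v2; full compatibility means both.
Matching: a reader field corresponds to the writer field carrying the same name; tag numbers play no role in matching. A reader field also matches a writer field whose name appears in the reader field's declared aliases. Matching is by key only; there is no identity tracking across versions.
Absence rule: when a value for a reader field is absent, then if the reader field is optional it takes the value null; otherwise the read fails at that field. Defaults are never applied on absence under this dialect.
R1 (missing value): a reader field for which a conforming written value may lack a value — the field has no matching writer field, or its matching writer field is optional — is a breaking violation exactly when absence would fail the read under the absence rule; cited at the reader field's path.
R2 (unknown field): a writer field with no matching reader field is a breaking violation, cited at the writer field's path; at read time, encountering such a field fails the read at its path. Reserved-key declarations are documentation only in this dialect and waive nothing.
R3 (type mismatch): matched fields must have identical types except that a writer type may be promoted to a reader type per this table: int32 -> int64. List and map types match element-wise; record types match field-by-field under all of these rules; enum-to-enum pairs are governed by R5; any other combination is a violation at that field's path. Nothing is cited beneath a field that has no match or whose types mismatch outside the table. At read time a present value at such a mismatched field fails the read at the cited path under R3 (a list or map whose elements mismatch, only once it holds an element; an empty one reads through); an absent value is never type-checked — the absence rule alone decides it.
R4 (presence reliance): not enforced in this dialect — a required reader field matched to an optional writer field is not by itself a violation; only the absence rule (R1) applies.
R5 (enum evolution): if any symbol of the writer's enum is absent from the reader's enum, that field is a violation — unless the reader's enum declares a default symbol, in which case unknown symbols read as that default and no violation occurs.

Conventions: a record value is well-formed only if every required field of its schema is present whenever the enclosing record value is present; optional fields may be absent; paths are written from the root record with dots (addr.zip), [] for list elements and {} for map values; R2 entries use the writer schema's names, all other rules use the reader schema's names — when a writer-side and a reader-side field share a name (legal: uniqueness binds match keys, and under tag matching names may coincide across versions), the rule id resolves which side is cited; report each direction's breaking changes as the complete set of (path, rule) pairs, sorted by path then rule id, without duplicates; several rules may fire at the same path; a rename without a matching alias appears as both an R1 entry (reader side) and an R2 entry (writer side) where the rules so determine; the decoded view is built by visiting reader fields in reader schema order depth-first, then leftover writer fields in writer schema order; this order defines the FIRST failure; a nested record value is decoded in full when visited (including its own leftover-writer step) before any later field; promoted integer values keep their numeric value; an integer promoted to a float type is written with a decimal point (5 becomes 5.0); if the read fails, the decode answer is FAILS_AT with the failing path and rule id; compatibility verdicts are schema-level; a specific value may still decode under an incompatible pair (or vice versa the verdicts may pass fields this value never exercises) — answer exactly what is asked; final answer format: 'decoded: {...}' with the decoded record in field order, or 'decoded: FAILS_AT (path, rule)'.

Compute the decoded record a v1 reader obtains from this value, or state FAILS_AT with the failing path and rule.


each type pair in Invoice: writer, then reader
decode (reader v1):
  status := null (missing; optional => null)
  addr := null (missing; optional => null)
  avatar := null (missing; optional => null)
  read fails at age under R1 (no fill)
  => FAILS_AT (age, R1)
remaining Invoice differences; none change what is asked:
  removed field avatar from record Invoice -> shifts the Invoice verdicts, not this decode
  field rating in record Audit: type float32 changed to bytes -> shifts the Invoice verdicts, not this decode

decoded: FAILS_AT (age, R1)


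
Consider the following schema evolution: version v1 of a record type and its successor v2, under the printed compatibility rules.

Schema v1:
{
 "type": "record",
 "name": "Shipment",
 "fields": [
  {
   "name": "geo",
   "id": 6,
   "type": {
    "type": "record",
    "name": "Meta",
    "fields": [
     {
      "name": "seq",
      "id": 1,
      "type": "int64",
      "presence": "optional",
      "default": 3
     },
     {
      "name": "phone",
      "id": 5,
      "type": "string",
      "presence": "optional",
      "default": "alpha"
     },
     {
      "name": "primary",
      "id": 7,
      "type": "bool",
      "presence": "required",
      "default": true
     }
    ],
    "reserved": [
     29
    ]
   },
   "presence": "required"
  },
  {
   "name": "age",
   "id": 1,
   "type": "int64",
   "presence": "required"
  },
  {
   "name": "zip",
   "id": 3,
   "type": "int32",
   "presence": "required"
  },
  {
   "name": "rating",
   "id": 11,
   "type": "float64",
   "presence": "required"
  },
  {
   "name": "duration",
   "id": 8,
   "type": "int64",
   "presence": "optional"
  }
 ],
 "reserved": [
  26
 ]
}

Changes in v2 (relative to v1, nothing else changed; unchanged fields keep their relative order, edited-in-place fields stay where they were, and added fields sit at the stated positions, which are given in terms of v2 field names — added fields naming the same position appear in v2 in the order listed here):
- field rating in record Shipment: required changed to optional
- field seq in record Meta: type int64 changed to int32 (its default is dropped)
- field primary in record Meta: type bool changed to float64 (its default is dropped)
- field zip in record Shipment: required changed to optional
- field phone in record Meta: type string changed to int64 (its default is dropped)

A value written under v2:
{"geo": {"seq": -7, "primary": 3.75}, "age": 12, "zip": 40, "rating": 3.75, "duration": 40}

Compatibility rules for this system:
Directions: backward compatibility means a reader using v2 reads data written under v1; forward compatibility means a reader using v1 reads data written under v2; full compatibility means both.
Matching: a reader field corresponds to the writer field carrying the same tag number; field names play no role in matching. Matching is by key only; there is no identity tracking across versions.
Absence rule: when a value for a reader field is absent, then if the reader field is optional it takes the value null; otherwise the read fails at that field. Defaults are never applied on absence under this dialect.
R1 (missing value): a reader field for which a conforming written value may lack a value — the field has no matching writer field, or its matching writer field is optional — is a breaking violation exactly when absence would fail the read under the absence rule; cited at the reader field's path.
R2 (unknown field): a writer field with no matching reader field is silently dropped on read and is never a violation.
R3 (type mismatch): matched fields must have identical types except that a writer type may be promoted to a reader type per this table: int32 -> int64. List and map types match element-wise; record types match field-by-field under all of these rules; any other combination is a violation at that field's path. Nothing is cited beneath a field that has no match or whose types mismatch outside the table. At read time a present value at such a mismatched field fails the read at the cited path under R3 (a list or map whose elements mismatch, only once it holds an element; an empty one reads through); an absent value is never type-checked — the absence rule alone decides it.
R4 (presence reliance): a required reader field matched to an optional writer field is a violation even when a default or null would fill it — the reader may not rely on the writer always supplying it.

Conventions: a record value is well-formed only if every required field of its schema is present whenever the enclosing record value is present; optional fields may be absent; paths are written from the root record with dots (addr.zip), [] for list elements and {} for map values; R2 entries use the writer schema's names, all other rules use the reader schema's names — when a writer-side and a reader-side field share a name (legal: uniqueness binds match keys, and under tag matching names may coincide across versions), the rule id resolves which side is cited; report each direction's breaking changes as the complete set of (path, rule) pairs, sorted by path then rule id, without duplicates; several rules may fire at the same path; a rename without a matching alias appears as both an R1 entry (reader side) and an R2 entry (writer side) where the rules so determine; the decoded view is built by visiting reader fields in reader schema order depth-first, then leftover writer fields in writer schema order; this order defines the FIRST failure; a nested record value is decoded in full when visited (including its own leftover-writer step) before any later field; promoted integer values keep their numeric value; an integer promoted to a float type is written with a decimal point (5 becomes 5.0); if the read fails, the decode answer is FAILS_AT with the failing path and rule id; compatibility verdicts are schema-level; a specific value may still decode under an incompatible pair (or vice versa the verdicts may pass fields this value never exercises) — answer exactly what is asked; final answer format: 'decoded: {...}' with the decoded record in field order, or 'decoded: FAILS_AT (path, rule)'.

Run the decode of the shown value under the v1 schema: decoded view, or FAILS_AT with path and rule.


decoded: FAILS_AT (geo.primary, R3)

the writer's type comes first in each Shipment pair
migrating the Shipment value to v1:
  geo.seq := -7 (int32 -> int64)
  geo.phone := null (not supplied -> null)
  read fails at geo.primary under R3
  => FAILS_AT (geo.primary, R3)
the other Shipment changes do not affect what is asked:
  field rating in record Shipment: required changed to optional -> schema-level compatibility only; this Shipment value's decode is unchanged
  field seq in record Meta: type int64 changed to int32 (its default is dropped) -> schema-level compatibility only; this Shipment value's decode is unchanged
  field zip in record Shipment: required changed to optional -> schema-level compatibility only; this Shipment value's decode is unchanged
  field phone in record Meta: type string changed to int64 (its default is dropped) -> schema-level compatibility only; this Shipment value's decode is unchanged


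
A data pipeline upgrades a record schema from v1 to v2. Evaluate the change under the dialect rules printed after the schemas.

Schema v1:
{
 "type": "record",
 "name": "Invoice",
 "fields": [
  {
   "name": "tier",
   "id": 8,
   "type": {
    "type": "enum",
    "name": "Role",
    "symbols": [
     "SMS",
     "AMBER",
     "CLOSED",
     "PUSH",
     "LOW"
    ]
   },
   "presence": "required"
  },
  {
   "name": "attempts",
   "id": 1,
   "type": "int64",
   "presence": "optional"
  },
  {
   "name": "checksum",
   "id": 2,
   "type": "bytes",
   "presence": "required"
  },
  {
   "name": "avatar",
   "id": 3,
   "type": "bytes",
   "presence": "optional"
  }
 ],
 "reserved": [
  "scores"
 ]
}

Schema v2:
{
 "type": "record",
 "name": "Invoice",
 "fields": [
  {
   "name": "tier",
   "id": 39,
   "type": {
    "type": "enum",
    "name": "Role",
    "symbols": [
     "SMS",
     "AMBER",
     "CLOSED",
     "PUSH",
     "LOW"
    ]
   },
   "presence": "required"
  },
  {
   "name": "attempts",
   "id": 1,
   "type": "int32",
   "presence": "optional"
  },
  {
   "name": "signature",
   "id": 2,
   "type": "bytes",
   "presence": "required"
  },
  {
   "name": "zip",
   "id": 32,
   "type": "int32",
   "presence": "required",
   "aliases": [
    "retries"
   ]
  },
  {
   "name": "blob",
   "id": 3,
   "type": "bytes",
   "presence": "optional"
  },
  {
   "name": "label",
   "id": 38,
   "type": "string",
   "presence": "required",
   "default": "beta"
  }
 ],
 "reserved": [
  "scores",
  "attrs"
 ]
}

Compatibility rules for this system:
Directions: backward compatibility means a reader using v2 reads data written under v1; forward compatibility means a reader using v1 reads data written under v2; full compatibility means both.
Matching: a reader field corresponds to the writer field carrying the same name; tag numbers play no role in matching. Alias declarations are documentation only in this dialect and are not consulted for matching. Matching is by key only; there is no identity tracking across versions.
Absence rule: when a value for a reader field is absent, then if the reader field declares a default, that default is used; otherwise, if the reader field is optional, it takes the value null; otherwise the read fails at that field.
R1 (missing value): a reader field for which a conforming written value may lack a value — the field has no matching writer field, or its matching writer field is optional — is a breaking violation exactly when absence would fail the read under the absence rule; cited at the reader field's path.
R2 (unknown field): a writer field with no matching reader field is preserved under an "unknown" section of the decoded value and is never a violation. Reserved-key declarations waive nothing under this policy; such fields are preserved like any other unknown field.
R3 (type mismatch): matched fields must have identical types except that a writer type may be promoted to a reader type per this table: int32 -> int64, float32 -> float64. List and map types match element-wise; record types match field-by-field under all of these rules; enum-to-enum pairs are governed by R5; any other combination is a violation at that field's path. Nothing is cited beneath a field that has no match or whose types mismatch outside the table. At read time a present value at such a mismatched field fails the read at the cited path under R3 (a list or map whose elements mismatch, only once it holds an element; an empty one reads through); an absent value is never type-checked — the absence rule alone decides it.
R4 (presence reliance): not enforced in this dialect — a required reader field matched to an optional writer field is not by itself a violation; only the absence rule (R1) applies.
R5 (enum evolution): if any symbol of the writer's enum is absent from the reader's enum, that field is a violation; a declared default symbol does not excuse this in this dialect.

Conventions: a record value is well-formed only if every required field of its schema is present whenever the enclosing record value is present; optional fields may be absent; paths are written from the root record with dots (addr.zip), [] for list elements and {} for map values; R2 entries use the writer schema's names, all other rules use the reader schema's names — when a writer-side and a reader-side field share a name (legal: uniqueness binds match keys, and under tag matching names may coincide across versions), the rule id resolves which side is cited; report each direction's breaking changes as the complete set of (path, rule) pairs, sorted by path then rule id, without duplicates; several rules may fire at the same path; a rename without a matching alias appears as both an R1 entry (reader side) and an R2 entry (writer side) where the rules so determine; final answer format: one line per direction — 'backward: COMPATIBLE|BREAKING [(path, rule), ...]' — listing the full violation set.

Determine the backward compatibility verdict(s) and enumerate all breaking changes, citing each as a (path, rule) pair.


backward: BREAKING [(attempts, R3), (signature, R1), (zip, R1)]

the writer's type comes first in each Invoice pair
backward analysis of Invoice with v2 as reader and v1 as writer:
  Role -> Role, writer required: tier aligns to tier
  int64 -> int32, writer optional: attempts aligns to attempts
  no writer field matches reader signature
  no writer field matches reader zip
  no writer field matches reader blob
  no writer field matches reader label
  writer checksum: unknown to reader
  writer avatar: unknown to reader
  R3 fires at attempts
  R1 fires at signature
  R1 fires at zip
  => backward: BREAKING (3)
diffs on Invoice not affecting the asked answer:
  field tier in record Invoice: tag 8 changed to 39 -> no rule fires on it in Invoice's dialect; the asked verdict holds
  renamed field avatar to blob in record Invoice -> no rule fires on it in Invoice's dialect; the asked verdict holds
  added field label to record Invoice: required string, tag 38, default "beta" (in v2 it sits last) -> no rule fires on it in Invoice's dialect; the asked verdict holds


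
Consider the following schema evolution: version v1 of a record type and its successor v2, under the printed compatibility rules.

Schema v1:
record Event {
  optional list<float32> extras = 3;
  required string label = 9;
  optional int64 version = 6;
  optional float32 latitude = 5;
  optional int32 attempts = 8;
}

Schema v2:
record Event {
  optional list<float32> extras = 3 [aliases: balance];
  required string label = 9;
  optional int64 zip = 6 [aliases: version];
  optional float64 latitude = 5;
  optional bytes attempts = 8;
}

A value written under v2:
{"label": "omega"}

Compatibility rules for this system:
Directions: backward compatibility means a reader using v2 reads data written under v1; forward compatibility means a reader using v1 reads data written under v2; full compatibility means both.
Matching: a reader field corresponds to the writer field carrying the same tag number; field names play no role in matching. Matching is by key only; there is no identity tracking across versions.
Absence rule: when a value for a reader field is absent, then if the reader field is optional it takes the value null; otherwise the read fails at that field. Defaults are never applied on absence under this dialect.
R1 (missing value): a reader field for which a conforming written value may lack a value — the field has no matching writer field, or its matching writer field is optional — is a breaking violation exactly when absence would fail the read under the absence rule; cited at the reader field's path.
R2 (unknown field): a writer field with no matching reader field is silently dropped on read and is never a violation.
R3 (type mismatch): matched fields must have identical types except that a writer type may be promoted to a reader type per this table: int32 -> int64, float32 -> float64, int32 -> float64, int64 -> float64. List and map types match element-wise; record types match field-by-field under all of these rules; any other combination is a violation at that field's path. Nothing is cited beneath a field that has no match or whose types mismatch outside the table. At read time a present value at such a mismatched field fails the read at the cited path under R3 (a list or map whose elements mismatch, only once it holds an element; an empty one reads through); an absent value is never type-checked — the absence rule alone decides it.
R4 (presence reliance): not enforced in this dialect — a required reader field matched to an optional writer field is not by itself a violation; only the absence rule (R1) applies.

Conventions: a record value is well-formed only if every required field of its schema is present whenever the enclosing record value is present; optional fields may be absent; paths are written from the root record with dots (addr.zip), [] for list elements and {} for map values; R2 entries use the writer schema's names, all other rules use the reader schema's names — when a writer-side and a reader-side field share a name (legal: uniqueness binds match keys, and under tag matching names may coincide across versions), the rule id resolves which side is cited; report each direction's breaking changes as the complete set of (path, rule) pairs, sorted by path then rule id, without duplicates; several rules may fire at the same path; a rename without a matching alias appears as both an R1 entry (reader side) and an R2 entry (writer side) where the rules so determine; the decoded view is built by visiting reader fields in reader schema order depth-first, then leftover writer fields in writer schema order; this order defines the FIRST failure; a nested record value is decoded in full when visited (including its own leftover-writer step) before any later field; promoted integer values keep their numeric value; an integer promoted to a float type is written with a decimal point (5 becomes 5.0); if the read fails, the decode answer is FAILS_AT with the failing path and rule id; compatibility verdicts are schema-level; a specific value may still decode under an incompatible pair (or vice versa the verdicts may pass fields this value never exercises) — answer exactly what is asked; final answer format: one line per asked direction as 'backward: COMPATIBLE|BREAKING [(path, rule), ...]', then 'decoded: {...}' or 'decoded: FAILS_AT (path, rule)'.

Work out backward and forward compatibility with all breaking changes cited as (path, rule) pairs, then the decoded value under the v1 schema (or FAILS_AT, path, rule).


in Event below, arrows point writer -> reader
backward for Event (reader v2, writer v1):
  list<float32> -> list<float32>, writer optional: extras aligns to extras
  string -> string, writer required: label aligns to label
  int64 -> int64, writer optional: zip aligns to version
  float32 -> float64, writer optional: latitude aligns to latitude
  int32 -> bytes, writer optional: attempts aligns to attempts
  R3 fires at attempts
  backward on Event therefore BREAKING (1)
forward for Event (reader v1, writer v2):
  list<float32> -> list<float32>, writer optional: extras aligns to extras
  string -> string, writer required: label aligns to label
  int64 -> int64, writer optional: version aligns to zip
  float64 -> float32, writer optional: latitude aligns to latitude
  bytes -> int32, writer optional: attempts aligns to attempts
  R3 fires at attempts
  R3 fires at latitude
  forward on Event therefore BREAKING (2)
decode (reader v1):
  extras := null (absent, optional -> null)
  label := "omega"
  version := null (absent, optional -> null)
  latitude := null (absent, optional -> null)
  attempts := null (absent, optional -> null)
  => decoded: {"extras": null, "label": "omega", "version": null, "latitude": null, "attempts": null}

backward: BREAKING [(attempts, R3)]; forward: BREAKING [(attempts, R3), (latitude, R3)]; decoded: {"extras": null, "label": "omega", "version": null, "latitude": null, "attempts": null}
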